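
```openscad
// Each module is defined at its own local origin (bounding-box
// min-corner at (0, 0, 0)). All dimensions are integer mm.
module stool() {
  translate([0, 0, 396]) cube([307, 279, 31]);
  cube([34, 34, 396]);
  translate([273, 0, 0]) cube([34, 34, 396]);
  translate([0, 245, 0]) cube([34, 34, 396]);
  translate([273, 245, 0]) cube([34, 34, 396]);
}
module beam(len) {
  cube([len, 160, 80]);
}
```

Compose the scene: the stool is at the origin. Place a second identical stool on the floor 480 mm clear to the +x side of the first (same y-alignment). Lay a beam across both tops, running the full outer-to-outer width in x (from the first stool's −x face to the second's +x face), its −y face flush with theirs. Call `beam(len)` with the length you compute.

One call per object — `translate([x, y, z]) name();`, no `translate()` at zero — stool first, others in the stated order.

stool();
translate([787, 0, 0]) stool();
translate([0, 0, 427]) beam(1094);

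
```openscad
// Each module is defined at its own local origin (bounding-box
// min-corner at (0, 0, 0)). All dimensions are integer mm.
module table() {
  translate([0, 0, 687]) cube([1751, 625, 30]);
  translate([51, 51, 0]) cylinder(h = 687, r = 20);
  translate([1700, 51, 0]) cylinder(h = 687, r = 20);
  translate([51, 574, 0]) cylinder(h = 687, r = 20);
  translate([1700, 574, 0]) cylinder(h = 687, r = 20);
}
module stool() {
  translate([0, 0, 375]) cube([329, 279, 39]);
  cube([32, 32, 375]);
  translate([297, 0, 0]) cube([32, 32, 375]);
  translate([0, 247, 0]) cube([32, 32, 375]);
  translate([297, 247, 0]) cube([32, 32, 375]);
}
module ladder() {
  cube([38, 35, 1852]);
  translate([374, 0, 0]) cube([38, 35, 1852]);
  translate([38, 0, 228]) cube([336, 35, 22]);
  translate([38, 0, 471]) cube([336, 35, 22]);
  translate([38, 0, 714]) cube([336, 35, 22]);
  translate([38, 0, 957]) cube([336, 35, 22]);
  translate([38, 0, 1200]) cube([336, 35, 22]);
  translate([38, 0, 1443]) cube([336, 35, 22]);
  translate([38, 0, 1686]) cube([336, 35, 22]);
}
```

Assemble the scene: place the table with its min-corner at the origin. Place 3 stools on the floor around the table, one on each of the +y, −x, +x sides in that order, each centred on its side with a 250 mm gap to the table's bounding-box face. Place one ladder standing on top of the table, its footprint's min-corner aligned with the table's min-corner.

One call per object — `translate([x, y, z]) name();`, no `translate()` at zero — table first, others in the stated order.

table();
translate([711, 875, 0]) stool();
translate([-579, 173, 0]) stool();
translate([2001, 173, 0]) stool();
translate([0, 0, 717]) ladder();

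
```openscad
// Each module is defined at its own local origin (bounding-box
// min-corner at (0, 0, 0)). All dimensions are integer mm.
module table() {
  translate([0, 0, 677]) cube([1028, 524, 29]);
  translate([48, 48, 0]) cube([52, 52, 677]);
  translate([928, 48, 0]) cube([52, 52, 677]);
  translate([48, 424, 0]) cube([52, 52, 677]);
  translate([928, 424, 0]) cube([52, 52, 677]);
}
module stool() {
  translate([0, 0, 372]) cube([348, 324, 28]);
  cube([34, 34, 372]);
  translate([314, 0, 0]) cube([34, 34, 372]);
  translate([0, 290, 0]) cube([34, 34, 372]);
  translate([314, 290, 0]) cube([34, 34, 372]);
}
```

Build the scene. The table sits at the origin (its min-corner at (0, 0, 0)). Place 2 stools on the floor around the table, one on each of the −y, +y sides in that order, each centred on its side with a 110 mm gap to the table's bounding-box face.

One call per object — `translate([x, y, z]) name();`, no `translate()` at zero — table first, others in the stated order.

table();
translate([340, -434, 0]) stool();
translate([340, 634, 0]) stool();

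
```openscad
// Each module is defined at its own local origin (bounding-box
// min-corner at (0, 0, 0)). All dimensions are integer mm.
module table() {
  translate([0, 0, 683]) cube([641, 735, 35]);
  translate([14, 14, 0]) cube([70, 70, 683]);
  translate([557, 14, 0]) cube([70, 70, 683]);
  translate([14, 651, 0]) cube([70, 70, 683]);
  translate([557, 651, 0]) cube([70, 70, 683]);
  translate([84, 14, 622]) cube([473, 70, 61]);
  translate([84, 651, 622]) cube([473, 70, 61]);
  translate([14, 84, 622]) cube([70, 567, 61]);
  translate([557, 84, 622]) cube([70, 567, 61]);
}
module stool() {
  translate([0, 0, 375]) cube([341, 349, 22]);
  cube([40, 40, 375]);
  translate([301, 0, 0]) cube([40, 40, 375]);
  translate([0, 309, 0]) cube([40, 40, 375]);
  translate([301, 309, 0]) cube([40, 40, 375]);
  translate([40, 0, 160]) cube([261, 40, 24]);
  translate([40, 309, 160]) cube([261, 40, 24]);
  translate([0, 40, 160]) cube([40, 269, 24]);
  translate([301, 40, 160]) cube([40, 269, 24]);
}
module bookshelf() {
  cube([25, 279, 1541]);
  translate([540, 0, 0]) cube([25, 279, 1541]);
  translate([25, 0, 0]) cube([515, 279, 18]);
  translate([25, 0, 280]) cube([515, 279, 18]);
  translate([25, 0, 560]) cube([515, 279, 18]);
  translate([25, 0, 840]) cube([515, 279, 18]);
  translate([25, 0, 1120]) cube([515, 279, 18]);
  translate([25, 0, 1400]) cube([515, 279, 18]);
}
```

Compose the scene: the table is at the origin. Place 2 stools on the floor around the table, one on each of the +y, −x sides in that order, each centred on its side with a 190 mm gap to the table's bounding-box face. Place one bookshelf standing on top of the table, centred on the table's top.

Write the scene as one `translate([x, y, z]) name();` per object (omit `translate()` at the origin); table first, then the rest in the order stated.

table();
translate([150, 925, 0]) stool();
translate([-531, 193, 0]) stool();
translate([38, 228, 718]) bookshelf();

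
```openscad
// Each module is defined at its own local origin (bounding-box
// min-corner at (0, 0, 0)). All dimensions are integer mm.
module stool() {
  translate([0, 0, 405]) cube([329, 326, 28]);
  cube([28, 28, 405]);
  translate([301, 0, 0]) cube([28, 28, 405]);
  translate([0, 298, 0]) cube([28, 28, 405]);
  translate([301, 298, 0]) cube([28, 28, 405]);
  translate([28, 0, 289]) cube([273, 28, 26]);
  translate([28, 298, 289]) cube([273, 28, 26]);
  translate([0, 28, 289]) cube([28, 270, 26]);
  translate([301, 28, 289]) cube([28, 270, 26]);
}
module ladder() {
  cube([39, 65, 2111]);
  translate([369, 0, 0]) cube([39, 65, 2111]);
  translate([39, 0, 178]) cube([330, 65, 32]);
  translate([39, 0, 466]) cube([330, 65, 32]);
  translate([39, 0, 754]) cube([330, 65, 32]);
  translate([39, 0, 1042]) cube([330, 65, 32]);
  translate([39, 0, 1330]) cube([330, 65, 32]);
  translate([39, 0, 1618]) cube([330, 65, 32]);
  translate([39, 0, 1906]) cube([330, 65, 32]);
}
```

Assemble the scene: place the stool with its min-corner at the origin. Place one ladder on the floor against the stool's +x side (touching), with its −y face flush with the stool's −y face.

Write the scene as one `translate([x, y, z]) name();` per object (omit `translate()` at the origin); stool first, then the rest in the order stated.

stool();
translate([329, 0, 0]) ladder();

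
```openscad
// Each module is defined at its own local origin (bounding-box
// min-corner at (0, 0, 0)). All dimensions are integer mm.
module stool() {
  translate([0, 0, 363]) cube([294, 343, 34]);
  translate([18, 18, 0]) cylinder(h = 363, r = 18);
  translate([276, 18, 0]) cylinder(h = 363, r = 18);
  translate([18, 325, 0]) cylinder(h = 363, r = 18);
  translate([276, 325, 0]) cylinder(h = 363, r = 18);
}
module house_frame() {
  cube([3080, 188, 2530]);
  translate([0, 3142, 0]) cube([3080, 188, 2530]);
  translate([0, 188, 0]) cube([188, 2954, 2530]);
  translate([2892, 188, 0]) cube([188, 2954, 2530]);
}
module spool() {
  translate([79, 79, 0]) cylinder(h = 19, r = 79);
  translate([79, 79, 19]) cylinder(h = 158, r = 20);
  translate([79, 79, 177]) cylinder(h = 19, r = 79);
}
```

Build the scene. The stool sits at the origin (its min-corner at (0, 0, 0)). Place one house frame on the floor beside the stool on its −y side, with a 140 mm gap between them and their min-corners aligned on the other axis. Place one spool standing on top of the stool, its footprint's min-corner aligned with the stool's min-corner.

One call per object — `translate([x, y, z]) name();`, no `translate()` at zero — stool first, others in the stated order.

stool();
translate([0, -3470, 0]) house_frame();
translate([0, 0, 397]) spool();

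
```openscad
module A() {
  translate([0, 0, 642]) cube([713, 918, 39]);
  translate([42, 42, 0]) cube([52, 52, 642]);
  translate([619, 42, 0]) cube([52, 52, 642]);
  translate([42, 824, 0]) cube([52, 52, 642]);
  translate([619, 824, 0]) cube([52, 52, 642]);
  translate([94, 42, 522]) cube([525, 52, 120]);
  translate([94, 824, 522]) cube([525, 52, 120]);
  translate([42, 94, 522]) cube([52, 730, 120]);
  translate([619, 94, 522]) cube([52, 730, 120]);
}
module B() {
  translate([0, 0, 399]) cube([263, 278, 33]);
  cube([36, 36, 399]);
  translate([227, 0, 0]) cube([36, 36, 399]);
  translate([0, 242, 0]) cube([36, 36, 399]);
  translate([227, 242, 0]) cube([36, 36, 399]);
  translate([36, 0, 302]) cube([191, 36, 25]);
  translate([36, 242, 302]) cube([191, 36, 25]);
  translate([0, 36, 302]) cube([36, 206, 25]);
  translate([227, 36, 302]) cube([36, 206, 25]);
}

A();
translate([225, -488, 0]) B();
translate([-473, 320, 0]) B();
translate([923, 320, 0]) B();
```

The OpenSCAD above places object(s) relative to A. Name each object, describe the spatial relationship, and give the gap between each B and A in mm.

Each stool's nearest face is 210 mm from the table's bounding box.

A is a table. B is a stool. Three stools sit around the table at the −y, −x, +x sides. The gap between each stool and the table is 210 mm.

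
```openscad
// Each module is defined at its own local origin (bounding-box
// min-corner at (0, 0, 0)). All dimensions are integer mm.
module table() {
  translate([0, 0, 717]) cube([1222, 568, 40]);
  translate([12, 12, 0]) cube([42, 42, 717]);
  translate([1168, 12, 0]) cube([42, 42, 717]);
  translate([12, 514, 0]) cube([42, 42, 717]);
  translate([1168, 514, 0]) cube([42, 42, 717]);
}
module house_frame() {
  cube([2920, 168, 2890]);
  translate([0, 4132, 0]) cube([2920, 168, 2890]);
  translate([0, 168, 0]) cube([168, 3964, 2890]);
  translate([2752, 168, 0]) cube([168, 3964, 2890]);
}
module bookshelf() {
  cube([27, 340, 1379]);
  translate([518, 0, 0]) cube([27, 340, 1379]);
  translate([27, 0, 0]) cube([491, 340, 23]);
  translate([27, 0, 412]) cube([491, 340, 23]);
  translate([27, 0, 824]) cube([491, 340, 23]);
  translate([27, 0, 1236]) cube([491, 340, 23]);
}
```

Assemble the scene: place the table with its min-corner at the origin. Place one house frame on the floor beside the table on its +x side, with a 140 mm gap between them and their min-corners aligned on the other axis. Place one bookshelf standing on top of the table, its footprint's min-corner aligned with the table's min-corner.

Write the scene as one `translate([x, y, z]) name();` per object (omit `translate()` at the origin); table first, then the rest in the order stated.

table();
translate([1362, 0, 0]) house_frame();
translate([0, 0, 757]) bookshelf();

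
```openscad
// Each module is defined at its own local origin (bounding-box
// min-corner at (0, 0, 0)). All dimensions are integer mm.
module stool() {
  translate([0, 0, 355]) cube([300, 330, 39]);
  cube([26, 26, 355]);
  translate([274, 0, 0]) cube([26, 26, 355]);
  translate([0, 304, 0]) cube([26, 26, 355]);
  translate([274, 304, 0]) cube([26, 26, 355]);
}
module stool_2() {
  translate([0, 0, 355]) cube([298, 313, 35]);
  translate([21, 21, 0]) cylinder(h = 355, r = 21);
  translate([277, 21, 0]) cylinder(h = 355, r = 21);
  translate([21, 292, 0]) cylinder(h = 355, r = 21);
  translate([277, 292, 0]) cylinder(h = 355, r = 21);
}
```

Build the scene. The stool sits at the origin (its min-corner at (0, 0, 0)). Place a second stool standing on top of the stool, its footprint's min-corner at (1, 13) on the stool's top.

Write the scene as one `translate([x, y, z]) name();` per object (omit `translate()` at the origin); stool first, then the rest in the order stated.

stool();
translate([1, 13, 394]) stool_2();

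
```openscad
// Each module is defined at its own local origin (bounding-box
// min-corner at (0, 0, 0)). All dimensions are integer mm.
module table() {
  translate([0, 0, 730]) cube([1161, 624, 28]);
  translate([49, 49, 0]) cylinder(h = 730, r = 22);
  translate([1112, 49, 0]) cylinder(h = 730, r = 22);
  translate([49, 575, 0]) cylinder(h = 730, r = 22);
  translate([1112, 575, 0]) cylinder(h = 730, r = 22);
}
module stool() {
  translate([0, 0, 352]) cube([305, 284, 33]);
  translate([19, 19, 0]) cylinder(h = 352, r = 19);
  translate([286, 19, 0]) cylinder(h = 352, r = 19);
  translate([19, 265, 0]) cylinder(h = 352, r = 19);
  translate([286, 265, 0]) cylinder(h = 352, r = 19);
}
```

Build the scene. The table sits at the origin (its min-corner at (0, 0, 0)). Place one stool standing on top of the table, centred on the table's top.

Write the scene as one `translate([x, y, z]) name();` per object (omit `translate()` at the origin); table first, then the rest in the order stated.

table();
translate([428, 170, 758]) stool();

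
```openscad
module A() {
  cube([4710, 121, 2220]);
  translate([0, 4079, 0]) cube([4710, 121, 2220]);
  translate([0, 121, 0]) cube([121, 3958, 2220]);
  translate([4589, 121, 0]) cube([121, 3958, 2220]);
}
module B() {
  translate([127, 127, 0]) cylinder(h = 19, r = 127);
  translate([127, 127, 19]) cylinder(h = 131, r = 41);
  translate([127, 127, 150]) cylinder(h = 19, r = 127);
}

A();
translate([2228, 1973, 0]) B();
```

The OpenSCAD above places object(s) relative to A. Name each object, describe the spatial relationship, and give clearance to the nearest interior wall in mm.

A is a house frame. B is a spool. The spool sits inside the house frame, centred. The clearance to the nearest interior wall is 1852 mm.

Clearances: x = 2107, y = 1852; minimum 1852 mm.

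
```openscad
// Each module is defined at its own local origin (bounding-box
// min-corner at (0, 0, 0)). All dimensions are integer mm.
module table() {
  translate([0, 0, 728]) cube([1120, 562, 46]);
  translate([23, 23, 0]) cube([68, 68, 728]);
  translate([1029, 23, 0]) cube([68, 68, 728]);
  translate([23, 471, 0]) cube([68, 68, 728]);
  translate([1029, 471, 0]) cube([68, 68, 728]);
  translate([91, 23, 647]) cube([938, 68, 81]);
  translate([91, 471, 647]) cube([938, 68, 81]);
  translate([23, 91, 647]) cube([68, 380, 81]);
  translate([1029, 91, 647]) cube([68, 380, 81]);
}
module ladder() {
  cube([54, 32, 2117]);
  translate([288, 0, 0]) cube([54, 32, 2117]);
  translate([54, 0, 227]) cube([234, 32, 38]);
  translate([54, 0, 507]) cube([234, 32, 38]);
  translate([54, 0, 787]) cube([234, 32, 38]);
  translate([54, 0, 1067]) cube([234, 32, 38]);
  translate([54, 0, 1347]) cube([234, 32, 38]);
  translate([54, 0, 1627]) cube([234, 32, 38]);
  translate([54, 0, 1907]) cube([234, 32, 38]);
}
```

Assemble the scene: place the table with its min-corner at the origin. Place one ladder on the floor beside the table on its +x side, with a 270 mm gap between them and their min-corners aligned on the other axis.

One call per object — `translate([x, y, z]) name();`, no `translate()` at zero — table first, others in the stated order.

table();
translate([1390, 0, 0]) ladder();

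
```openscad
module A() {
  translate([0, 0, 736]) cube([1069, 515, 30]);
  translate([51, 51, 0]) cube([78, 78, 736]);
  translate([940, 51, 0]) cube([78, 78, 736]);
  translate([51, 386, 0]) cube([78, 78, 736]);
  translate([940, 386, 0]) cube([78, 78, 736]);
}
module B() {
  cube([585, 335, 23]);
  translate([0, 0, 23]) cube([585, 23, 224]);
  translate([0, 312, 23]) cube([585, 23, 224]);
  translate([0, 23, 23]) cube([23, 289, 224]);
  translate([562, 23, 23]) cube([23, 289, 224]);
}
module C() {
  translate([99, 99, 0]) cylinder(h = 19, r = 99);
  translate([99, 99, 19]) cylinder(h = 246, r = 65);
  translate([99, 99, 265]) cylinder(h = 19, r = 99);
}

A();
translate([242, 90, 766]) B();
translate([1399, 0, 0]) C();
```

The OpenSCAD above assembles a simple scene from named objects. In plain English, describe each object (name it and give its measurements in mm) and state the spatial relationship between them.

A is a table with a 1069×515 mm rectangular top, 30 mm thick, top surface at z = 766 mm, supported by four 78×78 mm square legs, each inset 51 mm from the nearest pair of top edges, running from the floor.

B is an open storage box with external size 585×335×247 mm and wall thickness 23 mm (the base is also 23 mm thick). The base covers the whole footprint; the four walls stand on the base, with the y-facing walls full-width and the x-facing walls fitting between their inner faces.

C is a spool: two coaxial disc flanges of radius 99 mm and thickness 19 mm, joined by a core cylinder of radius 65 mm and height 246 mm. The lower flange rests on z = 0 and the three cylinders share a vertical axis.

The open box is on top of the table, centred. The spool is on the floor beside the table on its +x side.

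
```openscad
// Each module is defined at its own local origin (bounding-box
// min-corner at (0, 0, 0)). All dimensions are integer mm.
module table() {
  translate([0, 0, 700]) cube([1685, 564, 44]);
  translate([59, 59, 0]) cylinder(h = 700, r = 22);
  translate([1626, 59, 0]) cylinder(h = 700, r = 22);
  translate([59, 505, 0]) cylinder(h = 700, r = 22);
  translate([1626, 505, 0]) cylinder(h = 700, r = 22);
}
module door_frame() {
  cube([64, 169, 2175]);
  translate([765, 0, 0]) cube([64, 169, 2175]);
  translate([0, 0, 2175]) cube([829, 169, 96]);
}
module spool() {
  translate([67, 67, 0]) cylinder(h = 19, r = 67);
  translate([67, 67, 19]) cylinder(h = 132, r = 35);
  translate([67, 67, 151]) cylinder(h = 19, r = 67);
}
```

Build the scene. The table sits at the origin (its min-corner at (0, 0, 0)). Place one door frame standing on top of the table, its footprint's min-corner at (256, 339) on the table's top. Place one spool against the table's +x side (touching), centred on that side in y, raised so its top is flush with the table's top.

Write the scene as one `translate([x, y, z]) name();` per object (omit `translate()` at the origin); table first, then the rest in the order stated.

table();
translate([256, 339, 744]) door_frame();
translate([1685, 215, 574]) spool();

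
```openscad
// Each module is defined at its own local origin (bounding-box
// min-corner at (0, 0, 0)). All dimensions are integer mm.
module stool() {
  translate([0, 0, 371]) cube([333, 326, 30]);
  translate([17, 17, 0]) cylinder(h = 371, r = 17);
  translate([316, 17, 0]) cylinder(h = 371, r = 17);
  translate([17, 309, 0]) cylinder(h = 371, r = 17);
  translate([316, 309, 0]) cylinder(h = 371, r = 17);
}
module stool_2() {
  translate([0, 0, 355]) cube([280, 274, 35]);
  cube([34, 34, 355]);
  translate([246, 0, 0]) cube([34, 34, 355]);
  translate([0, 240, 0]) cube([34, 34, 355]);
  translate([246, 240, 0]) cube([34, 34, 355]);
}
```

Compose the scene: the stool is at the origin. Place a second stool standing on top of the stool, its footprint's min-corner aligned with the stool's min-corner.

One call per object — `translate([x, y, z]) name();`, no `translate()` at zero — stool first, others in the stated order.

stool();
translate([0, 0, 401]) stool_2();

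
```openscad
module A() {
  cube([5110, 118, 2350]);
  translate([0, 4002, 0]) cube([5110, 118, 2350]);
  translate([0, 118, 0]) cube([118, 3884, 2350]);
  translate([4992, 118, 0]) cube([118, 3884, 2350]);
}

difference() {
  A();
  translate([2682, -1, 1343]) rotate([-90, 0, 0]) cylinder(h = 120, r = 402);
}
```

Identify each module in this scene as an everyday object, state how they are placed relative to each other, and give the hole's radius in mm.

The subtracted cylinder has r = 402 mm.

A is a house frame. The house frame has a circular hole through its front wall. The hole's radius is 402 mm.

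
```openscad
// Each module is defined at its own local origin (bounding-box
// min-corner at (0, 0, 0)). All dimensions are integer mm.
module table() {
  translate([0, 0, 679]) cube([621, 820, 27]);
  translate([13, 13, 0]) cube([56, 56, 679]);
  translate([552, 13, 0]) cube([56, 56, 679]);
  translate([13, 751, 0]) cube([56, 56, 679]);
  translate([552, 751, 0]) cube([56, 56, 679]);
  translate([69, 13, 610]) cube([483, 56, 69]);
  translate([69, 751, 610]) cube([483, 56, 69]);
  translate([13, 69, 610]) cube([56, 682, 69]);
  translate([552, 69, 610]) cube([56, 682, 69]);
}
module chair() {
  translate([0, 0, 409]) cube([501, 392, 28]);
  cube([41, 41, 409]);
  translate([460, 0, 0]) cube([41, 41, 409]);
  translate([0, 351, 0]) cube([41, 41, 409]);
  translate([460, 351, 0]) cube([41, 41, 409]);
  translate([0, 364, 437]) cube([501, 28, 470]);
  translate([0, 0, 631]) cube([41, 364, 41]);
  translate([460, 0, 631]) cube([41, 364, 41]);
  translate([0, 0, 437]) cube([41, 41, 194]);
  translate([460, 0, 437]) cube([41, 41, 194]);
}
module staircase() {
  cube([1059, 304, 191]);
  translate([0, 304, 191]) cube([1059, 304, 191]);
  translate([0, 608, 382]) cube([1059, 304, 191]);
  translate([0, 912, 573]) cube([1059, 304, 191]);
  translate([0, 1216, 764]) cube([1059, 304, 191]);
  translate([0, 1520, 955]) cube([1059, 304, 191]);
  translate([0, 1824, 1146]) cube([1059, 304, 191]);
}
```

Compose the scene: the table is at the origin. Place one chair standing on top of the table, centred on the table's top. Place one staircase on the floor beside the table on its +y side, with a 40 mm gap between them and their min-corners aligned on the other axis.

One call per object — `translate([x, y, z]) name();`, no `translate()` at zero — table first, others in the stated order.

table();
translate([60, 214, 706]) chair();
translate([0, 860, 0]) staircase();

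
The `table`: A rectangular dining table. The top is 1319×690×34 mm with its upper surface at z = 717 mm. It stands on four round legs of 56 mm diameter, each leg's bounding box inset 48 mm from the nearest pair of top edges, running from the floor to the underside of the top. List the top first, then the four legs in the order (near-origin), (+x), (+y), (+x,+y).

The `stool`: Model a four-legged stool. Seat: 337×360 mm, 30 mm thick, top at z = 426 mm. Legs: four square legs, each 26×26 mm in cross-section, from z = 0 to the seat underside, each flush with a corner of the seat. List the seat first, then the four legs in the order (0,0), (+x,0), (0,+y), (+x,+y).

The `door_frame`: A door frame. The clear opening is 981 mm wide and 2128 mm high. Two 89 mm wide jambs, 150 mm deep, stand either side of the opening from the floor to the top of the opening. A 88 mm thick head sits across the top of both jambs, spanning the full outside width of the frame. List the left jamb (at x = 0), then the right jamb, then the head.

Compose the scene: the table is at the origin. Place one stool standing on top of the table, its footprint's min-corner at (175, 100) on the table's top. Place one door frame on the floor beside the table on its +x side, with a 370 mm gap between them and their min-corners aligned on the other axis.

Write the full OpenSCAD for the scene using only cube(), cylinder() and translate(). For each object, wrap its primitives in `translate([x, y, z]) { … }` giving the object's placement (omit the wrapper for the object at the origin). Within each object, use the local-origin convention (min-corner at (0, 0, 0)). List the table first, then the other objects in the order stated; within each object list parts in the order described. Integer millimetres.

translate([0, 0, 683]) cube([1319, 690, 34]);
translate([76, 76, 0]) cylinder(h = 683, r = 28);
translate([1243, 76, 0]) cylinder(h = 683, r = 28);
translate([76, 614, 0]) cylinder(h = 683, r = 28);
translate([1243, 614, 0]) cylinder(h = 683, r = 28);
translate([175, 100, 717]) {
  translate([0, 0, 396]) cube([337, 360, 30]);
  cube([26, 26, 396]);
  translate([311, 0, 0]) cube([26, 26, 396]);
  translate([0, 334, 0]) cube([26, 26, 396]);
  translate([311, 334, 0]) cube([26, 26, 396]);
}
translate([1689, 0, 0]) {
  cube([89, 150, 2128]);
  translate([1070, 0, 0]) cube([89, 150, 2128]);
  translate([0, 0, 2128]) cube([1159, 150, 88]);
}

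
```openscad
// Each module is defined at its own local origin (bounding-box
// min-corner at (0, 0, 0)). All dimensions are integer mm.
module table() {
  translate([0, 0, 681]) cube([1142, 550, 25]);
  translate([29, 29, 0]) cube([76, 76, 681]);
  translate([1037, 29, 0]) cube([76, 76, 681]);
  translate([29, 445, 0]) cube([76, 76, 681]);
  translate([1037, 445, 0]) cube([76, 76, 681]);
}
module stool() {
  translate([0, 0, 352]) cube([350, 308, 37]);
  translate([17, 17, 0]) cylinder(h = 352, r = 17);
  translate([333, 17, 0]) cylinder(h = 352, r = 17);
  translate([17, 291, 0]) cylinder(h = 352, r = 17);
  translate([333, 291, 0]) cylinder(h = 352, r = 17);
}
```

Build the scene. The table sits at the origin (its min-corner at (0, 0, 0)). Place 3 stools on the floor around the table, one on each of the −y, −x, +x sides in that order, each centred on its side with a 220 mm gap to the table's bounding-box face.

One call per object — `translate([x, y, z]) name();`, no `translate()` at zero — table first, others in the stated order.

table();
translate([396, -528, 0]) stool();
translate([-570, 121, 0]) stool();
translate([1362, 121, 0]) stool();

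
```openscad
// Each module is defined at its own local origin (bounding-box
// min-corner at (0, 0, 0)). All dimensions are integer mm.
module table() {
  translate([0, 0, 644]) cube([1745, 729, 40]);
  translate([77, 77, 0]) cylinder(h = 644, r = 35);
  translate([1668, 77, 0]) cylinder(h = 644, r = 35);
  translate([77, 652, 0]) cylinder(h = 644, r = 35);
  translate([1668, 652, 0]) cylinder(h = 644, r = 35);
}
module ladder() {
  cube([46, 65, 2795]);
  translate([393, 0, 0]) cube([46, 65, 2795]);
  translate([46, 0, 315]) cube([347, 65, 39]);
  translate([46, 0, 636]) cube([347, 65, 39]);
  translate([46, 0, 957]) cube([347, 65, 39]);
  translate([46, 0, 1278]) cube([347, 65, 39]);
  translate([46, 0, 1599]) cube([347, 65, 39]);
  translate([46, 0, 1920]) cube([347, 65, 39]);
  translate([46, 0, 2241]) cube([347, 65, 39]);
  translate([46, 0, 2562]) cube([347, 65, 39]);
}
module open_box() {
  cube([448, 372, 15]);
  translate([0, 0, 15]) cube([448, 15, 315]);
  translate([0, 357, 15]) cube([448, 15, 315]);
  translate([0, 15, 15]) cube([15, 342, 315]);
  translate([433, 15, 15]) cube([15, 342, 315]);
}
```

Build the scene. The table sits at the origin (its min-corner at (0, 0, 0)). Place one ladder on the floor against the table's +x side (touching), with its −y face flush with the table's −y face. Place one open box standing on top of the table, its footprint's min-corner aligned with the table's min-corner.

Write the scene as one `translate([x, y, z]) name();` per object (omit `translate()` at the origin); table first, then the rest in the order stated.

table();
translate([1745, 0, 0]) ladder();
translate([0, 0, 684]) open_box();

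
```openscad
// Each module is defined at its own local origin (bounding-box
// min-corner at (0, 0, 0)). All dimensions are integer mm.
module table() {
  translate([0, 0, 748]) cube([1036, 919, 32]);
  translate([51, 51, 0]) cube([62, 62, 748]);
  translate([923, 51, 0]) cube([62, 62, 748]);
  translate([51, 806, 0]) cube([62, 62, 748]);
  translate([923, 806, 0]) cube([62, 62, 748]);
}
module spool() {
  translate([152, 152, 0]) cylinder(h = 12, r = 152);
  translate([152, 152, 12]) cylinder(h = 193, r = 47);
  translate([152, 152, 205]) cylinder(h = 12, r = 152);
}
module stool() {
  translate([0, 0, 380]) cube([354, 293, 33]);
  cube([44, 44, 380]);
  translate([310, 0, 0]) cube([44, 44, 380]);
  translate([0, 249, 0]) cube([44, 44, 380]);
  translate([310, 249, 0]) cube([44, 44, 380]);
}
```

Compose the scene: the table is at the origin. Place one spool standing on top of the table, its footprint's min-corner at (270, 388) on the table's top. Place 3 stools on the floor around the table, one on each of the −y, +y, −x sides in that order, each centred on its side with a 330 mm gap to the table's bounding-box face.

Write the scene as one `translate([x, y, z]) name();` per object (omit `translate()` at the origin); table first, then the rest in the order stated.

table();
translate([270, 388, 780]) spool();
translate([341, -623, 0]) stool();
translate([341, 1249, 0]) stool();
translate([-684, 313, 0]) stool();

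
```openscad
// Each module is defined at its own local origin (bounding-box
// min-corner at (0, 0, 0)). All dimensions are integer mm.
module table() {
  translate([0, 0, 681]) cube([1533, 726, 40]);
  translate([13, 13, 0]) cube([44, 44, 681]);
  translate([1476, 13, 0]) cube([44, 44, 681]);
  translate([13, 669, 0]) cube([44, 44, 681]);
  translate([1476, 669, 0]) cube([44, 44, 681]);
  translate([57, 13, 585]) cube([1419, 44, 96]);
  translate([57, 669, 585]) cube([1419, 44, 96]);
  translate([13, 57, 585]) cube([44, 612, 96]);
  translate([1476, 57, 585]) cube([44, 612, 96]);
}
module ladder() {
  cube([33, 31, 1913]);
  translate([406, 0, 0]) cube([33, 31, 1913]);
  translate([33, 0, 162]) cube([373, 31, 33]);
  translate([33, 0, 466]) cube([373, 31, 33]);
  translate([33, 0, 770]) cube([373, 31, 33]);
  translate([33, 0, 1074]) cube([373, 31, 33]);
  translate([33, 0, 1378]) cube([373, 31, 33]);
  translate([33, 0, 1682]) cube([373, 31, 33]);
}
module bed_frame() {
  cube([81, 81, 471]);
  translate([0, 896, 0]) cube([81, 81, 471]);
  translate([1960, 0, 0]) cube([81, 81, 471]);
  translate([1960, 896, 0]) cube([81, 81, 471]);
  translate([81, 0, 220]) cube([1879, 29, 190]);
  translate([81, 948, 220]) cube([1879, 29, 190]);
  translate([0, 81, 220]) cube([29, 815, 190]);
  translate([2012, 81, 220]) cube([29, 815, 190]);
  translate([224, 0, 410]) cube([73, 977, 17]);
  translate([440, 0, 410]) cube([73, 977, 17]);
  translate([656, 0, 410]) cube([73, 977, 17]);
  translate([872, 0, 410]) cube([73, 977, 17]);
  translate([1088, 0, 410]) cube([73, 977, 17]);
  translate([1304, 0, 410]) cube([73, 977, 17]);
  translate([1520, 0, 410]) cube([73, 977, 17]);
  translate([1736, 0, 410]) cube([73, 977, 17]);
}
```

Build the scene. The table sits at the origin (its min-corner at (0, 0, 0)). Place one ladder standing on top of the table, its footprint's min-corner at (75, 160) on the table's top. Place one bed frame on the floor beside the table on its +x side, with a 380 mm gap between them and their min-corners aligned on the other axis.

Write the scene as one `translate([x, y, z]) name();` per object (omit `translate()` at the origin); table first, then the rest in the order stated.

table();
translate([75, 160, 721]) ladder();
translate([1913, 0, 0]) bed_frame();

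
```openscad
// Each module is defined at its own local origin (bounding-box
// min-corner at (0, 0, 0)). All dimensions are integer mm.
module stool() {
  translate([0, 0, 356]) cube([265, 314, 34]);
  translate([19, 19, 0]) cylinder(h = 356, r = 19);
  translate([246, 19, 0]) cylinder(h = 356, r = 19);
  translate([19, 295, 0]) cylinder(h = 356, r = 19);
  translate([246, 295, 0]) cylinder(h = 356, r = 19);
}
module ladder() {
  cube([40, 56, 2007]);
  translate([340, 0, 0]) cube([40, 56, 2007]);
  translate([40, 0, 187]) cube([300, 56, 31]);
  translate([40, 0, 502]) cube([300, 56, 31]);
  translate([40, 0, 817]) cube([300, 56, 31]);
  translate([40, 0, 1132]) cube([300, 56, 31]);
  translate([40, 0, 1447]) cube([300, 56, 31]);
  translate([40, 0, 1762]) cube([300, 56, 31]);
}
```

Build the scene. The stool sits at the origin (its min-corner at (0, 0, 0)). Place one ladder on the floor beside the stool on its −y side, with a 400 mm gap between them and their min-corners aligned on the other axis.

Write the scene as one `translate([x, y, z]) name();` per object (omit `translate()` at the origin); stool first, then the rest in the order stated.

stool();
translate([0, -456, 0]) ladder();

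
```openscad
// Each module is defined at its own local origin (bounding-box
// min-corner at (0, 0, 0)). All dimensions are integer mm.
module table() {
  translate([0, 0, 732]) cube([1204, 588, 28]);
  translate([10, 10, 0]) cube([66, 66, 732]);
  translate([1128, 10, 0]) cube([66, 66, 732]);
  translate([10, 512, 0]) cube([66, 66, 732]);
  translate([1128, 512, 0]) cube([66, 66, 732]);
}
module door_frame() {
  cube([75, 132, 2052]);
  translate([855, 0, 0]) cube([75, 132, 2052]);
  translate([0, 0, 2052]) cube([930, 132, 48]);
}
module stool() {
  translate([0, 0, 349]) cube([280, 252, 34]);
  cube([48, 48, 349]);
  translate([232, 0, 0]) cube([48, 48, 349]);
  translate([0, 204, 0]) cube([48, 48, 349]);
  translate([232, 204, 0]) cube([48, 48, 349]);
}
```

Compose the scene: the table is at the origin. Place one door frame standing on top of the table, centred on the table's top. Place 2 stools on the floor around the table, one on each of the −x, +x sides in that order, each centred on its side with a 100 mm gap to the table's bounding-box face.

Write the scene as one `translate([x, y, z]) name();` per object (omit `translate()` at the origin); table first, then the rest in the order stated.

table();
translate([137, 228, 760]) door_frame();
translate([-380, 168, 0]) stool();
translate([1304, 168, 0]) stool();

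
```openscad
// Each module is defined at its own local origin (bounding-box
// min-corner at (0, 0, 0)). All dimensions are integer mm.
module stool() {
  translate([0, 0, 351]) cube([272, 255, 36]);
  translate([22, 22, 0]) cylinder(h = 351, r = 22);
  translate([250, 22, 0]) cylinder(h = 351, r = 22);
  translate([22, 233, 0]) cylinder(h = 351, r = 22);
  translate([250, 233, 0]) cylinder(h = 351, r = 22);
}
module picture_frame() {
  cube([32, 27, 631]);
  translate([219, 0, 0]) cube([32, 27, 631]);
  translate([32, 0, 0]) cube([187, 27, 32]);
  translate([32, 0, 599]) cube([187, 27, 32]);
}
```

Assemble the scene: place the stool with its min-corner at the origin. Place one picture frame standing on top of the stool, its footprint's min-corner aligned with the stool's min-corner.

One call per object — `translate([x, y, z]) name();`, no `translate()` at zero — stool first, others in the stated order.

stool();
translate([0, 0, 387]) picture_frame();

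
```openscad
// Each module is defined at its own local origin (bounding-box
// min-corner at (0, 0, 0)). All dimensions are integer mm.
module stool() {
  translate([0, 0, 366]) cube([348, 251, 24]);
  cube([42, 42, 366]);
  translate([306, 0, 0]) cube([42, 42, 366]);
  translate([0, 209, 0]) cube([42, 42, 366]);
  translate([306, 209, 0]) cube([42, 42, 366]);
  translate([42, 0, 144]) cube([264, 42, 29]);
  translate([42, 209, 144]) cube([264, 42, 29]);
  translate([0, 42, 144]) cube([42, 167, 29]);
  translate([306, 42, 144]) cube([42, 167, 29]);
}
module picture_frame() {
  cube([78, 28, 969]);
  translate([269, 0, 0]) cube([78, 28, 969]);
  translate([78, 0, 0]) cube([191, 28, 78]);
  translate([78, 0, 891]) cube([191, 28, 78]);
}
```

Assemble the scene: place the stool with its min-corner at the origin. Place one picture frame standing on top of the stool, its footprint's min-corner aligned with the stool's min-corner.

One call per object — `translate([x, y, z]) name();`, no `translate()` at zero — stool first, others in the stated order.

stool();
translate([0, 0, 390]) picture_frame();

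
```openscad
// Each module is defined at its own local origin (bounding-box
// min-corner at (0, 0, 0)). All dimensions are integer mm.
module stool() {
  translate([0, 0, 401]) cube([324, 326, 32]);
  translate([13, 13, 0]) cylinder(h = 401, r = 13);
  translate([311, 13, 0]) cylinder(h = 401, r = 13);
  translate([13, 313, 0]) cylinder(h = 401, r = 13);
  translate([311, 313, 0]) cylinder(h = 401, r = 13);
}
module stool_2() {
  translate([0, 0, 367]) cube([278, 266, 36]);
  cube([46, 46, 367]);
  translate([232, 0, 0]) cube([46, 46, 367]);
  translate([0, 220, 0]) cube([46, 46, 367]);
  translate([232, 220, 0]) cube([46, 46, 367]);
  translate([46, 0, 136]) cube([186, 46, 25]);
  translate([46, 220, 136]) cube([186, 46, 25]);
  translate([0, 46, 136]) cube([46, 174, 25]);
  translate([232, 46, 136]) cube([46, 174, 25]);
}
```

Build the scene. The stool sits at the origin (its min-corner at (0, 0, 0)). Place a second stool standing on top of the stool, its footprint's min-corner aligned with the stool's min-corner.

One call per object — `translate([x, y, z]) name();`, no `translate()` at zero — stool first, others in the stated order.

stool();
translate([0, 0, 433]) stool_2();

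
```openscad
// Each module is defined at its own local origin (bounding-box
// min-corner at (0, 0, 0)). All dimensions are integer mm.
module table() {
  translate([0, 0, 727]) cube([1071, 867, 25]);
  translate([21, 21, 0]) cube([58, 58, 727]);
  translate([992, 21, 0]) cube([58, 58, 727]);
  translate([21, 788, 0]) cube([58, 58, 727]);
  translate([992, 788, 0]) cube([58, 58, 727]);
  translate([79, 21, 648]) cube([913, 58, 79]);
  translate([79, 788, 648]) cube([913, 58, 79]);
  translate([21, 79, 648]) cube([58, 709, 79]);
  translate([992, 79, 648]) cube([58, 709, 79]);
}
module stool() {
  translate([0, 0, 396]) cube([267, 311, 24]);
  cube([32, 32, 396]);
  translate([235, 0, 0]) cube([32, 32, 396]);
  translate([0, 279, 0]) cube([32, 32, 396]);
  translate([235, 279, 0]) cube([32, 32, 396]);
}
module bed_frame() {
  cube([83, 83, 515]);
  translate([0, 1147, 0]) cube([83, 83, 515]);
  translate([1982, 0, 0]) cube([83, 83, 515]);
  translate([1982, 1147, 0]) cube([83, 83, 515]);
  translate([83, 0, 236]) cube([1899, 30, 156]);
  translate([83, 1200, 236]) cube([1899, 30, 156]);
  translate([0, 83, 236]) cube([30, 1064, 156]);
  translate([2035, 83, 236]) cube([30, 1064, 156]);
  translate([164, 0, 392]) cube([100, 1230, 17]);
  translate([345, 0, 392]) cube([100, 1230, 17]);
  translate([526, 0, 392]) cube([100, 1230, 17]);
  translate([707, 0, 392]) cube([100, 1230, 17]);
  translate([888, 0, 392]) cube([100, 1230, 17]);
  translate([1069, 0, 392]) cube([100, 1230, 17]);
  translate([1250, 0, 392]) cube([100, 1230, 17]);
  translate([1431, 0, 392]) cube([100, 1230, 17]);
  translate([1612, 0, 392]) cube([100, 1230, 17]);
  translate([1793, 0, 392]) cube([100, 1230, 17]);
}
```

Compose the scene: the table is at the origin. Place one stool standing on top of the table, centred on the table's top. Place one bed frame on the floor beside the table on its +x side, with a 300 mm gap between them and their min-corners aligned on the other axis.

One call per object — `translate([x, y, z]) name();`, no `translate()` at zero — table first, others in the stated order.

table();
translate([402, 278, 752]) stool();
translate([1371, 0, 0]) bed_frame();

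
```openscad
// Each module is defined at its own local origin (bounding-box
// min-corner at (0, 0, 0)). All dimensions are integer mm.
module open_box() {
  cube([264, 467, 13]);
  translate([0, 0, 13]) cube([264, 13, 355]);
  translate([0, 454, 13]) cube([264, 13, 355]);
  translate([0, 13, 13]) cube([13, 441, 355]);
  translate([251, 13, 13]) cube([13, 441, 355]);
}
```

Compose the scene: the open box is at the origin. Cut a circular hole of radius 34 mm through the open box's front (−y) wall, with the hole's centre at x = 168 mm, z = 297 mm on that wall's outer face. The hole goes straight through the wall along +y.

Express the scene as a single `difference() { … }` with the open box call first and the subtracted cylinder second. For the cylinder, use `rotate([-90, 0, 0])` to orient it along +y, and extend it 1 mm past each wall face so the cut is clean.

difference() {
  open_box();
  translate([168, -1, 297]) rotate([-90, 0, 0]) cylinder(h = 15, r = 34);
}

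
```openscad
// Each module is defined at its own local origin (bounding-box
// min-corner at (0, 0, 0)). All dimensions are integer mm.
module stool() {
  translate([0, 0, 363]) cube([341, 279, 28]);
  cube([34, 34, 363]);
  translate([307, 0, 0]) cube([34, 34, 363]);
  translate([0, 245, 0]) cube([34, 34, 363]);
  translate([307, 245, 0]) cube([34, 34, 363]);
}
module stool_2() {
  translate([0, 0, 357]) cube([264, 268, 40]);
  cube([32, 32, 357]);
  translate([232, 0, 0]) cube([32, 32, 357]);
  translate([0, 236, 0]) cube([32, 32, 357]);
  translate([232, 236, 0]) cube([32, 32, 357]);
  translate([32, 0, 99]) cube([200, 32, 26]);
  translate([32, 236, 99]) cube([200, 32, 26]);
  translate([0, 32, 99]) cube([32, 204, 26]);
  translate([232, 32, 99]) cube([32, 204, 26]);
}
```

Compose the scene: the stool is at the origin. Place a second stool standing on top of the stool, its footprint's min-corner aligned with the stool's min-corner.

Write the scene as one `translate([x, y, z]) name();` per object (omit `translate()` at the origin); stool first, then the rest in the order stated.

stool();
translate([0, 0, 391]) stool_2();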